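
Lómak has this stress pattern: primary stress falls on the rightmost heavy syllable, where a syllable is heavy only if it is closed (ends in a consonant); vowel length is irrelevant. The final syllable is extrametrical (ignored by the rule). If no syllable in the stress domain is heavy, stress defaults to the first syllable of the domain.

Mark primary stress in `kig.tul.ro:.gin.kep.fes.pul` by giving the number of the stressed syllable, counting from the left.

6

The final syllable (7, pul) is extrametrical; the stress domain is syllables 1–6.
Weights: 1 kig H, 2 tul H, 3 ro: L, 4 gin H, 5 kep H, 6 fes H.
Heavy syllables in the domain: 1, 2, 4, 5, 6. The rightmost is syllable 6 (fes).
Primary stress: syllable 6 → kig.tul.ro:.gin.kep.ˈfes.pul.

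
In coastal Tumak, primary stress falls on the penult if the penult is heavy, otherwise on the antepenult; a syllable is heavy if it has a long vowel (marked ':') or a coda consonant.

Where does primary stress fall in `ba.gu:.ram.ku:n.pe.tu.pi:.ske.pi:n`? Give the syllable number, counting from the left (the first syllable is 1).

7

Weights: 7 pi: H, 8 ske L, 9 pi:n H.
The penult (syllable 8, ske) is light, so stress falls on the antepenult (syllable 7, pi:).
Primary stress: syllable 7 → ba.gu:.ram.ku:n.pe.tu.ˈpi:.ske.pi:n.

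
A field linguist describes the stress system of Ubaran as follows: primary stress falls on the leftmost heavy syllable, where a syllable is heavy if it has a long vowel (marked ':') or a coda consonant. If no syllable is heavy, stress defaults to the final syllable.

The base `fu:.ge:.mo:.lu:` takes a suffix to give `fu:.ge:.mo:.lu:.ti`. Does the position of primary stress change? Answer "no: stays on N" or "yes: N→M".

Base `fu:.ge:.mo:.lu:` (4 syllables):
  Weights: 1 fu: H, 2 ge: H, 3 mo: H, 4 lu: H.
  Heavy syllables in the domain: 1, 2, 3, 4. The leftmost is syllable 1 (fu:).
  → primary stress on syllable 1.
Suffixed `fu:.ge:.mo:.lu:.ti` (5 syllables):
  Weights: 1 fu: H, 2 ge: H, 3 mo: H, 4 lu: H, 5 ti L.
  Heavy syllables in the domain: 1, 2, 3, 4. The leftmost is syllable 1 (fu:).
  → primary stress on syllable 1.

no: stays on 1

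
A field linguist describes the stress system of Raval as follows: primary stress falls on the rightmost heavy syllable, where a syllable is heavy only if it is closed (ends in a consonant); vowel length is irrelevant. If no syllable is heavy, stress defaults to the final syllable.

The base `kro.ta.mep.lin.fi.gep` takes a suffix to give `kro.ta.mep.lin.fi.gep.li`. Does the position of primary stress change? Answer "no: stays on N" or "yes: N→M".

Base `kro.ta.mep.lin.fi.gep` (6 syllables):
  Weights: 1 kro L, 2 ta L, 3 mep H, 4 lin H, 5 fi L, 6 gep H.
  Heavy syllables in the domain: 3, 4, 6. The rightmost is syllable 6 (gep).
  → primary stress on syllable 6.
Suffixed `kro.ta.mep.lin.fi.gep.li` (7 syllables):
  Weights: 1 kro L, 2 ta L, 3 mep H, 4 lin H, 5 fi L, 6 gep H, 7 li L.
  Heavy syllables in the domain: 3, 4, 6. The rightmost is syllable 6 (gep).
  → primary stress on syllable 6.

no: stays on 6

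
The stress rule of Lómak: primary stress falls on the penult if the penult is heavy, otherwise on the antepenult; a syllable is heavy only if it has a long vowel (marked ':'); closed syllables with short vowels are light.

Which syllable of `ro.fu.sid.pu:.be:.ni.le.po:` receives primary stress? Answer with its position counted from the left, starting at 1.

6

Weights: 6 ni L, 7 le L, 8 po: H.
The penult (syllable 7, le) is light, so stress falls on the antepenult (syllable 6, ni).
Primary stress: syllable 6 → ro.fu.sid.pu:.be:.ˈni.le.po:.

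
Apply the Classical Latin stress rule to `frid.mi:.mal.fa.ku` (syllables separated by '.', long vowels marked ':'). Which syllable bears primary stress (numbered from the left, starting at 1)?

3

Classical Latin: stress the penult if heavy (long vowel or closed), else the antepenult.
Weights: 3 mal H, 4 fa L, 5 ku L.
The penult (syllable 4, fa) is light, so stress falls on the antepenult (syllable 3, mal).
Stress on syllable 3: frid.mi:.ˈmal.fa.ku.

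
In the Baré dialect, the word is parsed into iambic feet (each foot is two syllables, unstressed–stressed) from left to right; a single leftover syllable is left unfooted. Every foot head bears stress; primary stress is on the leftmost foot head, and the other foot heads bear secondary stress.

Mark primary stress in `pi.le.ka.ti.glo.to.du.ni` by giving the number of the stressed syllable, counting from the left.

2

Parse left to right into iambic (σˈσ) feet: (pi.ˈle) (ka.ˈti) (glo.ˈto) (du.ˈni).
Foot heads (stressed positions): 2, 4, 6, 8.
End Rule Leftmost: primary stress on the leftmost head = syllable 2.
Primary stress: syllable 2 → pi.ˈle.ka.ti.glo.to.du.ni.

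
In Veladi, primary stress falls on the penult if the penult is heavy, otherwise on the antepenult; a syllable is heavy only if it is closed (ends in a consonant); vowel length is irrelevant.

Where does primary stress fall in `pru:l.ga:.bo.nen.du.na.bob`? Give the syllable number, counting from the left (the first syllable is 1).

Weights: 5 du L, 6 na L, 7 bob H.
The penult (syllable 6, na) is light, so stress falls on the antepenult (syllable 5, du).
Primary stress: syllable 5 → pru:l.ga:.bo.nen.ˈdu.na.bob.

5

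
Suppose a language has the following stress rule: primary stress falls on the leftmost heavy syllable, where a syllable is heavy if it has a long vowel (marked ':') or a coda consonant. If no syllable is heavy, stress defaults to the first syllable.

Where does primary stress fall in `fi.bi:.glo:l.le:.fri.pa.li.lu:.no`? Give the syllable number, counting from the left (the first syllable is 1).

Weights: 1 fi L, 2 bi: H, 3 glo:l H, 4 le: H, 5 fri L, 6 pa L, 7 li L, 8 lu: H, 9 no L.
Heavy syllables in the domain: 2, 3, 4, 8. The leftmost is syllable 2 (bi:).
Primary stress: syllable 2 → fi.ˈbi:.glo:l.le:.fri.pa.li.lu:.no.

2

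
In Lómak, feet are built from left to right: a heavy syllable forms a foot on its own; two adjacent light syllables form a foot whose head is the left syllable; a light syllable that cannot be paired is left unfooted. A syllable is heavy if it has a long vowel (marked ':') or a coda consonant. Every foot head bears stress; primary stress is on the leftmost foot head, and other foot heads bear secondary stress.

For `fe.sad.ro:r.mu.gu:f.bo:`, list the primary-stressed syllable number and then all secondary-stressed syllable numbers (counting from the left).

Weights: 1 fe L, 2 sad H, 3 ro:r H, 4 mu L, 5 gu:f H, 6 bo: H.
Parse left to right (heavy = foot alone; LL = one foot; stranded L unfooted): fe (ˈsad) (ˈro:r) mu (ˈgu:f) (ˈbo:).
Foot heads: 2, 3, 5, 6.
Primary stress on the leftmost head = syllable 2.
Secondary stress on 3, 5, 6: fe.ˈsad.ˌro:r.mu.ˌgu:f.ˌbo:.

primary 2, secondary 3, 5, 6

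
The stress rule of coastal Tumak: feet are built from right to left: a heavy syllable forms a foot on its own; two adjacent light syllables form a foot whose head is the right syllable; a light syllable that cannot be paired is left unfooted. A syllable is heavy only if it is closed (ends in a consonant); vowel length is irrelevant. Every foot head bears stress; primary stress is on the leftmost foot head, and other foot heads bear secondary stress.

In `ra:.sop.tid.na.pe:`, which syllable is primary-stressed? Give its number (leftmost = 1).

Weights: 1 ra: L, 2 sop H, 3 tid H, 4 na L, 5 pe: L.
Parse right to left (heavy = foot alone; LL = one foot; stranded L unfooted): ra: (ˈsop) (ˈtid) (na.ˈpe:).
Foot heads: 2, 3, 5.
Primary stress on the leftmost head = syllable 2.
Primary stress: syllable 2 → ra:.ˈsop.tid.na.pe:.

2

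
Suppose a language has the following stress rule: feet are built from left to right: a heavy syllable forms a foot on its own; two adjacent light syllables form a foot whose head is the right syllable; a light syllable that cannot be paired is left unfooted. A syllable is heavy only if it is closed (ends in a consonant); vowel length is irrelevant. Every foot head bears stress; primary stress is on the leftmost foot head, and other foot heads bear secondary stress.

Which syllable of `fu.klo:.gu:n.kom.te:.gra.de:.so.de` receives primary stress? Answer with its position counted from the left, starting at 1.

2

Weights: 1 fu L, 2 klo: L, 3 gu:n H, 4 kom H, 5 te: L, 6 gra L, 7 de: L, 8 so L, 9 de L.
Parse left to right (heavy = foot alone; LL = one foot; stranded L unfooted): (fu.ˈklo:) (ˈgu:n) (ˈkom) (te:.ˈgra) (de:.ˈso) de.
Foot heads: 2, 3, 4, 6, 8.
Primary stress on the leftmost head = syllable 2.
Primary stress: syllable 2 → fu.ˈklo:.gu:n.kom.te:.gra.de:.so.de.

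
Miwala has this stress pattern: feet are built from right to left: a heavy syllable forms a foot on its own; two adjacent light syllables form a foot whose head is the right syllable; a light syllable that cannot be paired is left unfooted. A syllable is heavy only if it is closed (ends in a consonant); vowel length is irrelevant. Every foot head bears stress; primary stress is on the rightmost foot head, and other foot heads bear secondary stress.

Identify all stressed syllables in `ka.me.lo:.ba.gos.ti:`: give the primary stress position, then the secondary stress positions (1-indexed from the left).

Weights: 1 ka L, 2 me L, 3 lo: L, 4 ba L, 5 gos H, 6 ti: L.
Parse right to left (heavy = foot alone; LL = one foot; stranded L unfooted): (ka.ˈme) (lo:.ˈba) (ˈgos) ti:.
Foot heads: 2, 4, 5.
Primary stress on the rightmost head = syllable 5.
Secondary stress on 2, 4: ka.ˌme.lo:.ˌba.ˈgos.ti:.

primary 5, secondary 2, 4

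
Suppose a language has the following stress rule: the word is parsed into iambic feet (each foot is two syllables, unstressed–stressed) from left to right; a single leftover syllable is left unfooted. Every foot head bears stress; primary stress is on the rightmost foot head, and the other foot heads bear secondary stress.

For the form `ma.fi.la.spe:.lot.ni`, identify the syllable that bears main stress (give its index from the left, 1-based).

6

Parse left to right into iambic (σˈσ) feet: (ma.ˈfi) (la.ˈspe:) (lot.ˈni).
Foot heads (stressed positions): 2, 4, 6.
End Rule Rightmost: primary stress on the rightmost head = syllable 6.
Primary stress: syllable 6 → ma.fi.la.spe:.lot.ˈni.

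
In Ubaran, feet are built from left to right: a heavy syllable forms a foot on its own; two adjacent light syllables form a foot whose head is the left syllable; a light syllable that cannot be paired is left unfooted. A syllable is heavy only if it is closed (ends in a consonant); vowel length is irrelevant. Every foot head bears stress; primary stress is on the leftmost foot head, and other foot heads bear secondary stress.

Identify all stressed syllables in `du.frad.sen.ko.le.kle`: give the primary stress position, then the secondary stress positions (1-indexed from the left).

Weights: 1 du L, 2 frad H, 3 sen H, 4 ko L, 5 le L, 6 kle L.
Parse left to right (heavy = foot alone; LL = one foot; stranded L unfooted): du (ˈfrad) (ˈsen) (ˈko.le) kle.
Foot heads: 2, 3, 4.
Primary stress on the leftmost head = syllable 2.
Secondary stress on 3, 4: du.ˈfrad.ˌsen.ˌko.le.kle.

primary 2, secondary 3, 4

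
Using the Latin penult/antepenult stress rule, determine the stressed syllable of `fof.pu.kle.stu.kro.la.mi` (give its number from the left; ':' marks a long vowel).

Classical Latin: stress the penult if heavy (long vowel or closed), else the antepenult.
Weights: 5 kro L, 6 la L, 7 mi L.
The penult (syllable 6, la) is light, so stress falls on the antepenult (syllable 5, kro).
Stress on syllable 5: fof.pu.kle.stu.ˈkro.la.mi.

5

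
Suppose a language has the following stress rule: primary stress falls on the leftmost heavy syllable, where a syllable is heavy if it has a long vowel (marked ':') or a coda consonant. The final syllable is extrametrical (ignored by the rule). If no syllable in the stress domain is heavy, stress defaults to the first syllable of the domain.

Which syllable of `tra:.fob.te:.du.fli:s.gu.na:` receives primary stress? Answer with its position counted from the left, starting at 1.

1

The final syllable (7, na:) is extrametrical; the stress domain is syllables 1–6.
Weights: 1 tra: H, 2 fob H, 3 te: H, 4 du L, 5 fli:s H, 6 gu L.
Heavy syllables in the domain: 1, 2, 3, 5. The leftmost is syllable 1 (tra:).
Primary stress: syllable 1 → ˈtra:.fob.te:.du.fli:s.gu.na:.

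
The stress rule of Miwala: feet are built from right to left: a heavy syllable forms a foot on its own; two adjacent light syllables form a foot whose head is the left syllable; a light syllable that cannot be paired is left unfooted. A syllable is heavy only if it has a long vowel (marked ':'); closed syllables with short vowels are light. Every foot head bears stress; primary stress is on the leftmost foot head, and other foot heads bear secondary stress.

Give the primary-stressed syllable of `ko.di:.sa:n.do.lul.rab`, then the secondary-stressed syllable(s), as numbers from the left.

primary 2, secondary 3, 5

Weights: 1 ko L, 2 di: H, 3 sa:n H, 4 do L, 5 lul L, 6 rab L.
Parse right to left (heavy = foot alone; LL = one foot; stranded L unfooted): ko (ˈdi:) (ˈsa:n) do (ˈlul.rab).
Foot heads: 2, 3, 5.
Primary stress on the leftmost head = syllable 2.
Secondary stress on 3, 5: ko.ˈdi:.ˌsa:n.do.ˌlul.rab.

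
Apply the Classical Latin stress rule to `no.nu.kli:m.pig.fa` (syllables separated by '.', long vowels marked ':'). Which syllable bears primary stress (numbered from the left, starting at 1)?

4

Classical Latin: stress the penult if heavy (long vowel or closed), else the antepenult.
Weights: 3 kli:m H, 4 pig H, 5 fa L.
The penult (syllable 4, pig) is heavy, so it takes stress.
Stress on syllable 4: no.nu.kli:m.ˈpig.fa.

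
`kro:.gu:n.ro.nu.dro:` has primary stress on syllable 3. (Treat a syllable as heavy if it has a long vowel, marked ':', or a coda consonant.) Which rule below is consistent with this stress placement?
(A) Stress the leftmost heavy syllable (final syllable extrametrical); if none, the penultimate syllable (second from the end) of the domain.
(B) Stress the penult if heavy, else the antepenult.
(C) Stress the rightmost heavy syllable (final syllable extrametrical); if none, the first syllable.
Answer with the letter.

Rule A → syllable 1 (observed: 3).
Rule B → syllable 3 ✓.
Rule C → syllable 2 (observed: 3).

B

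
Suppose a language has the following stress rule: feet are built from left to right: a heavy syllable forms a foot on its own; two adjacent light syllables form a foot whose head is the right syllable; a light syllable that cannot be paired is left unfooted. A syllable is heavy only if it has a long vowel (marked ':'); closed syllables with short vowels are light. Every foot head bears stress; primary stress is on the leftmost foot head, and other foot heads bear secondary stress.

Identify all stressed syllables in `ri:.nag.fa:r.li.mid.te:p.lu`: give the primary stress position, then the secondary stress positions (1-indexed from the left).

Weights: 1 ri: H, 2 nag L, 3 fa:r H, 4 li L, 5 mid L, 6 te:p H, 7 lu L.
Parse left to right (heavy = foot alone; LL = one foot; stranded L unfooted): (ˈri:) nag (ˈfa:r) (li.ˈmid) (ˈte:p) lu.
Foot heads: 1, 3, 5, 6.
Primary stress on the leftmost head = syllable 1.
Secondary stress on 3, 5, 6: ˈri:.nag.ˌfa:r.li.ˌmid.ˌte:p.lu.

primary 1, secondary 3, 5, 6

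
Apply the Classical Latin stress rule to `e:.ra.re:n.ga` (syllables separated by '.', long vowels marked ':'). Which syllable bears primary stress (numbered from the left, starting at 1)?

Classical Latin: stress the penult if heavy (long vowel or closed), else the antepenult.
Weights: 2 ra L, 3 re:n H, 4 ga L.
The penult (syllable 3, re:n) is heavy, so it takes stress.
Stress on syllable 3: e:.ra.ˈre:n.ga.

3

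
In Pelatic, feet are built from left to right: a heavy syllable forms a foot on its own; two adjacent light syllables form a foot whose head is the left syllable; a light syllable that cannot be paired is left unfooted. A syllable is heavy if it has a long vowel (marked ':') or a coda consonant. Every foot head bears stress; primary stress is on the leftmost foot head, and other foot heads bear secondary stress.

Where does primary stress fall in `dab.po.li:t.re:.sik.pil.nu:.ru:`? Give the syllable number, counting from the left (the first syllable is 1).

1

Weights: 1 dab H, 2 po L, 3 li:t H, 4 re: H, 5 sik H, 6 pil H, 7 nu: H, 8 ru: H.
Parse left to right (heavy = foot alone; LL = one foot; stranded L unfooted): (ˈdab) po (ˈli:t) (ˈre:) (ˈsik) (ˈpil) (ˈnu:) (ˈru:).
Foot heads: 1, 3, 4, 5, 6, 7, 8.
Primary stress on the leftmost head = syllable 1.
Primary stress: syllable 1 → ˈdab.po.li:t.re:.sik.pil.nu:.ru:.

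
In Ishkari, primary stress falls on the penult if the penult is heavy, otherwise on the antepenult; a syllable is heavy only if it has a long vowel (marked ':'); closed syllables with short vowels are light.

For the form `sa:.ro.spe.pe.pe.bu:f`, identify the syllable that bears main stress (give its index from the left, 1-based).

Weights: 4 pe L, 5 pe L, 6 bu:f H.
The penult (syllable 5, pe) is light, so stress falls on the antepenult (syllable 4, pe).
Primary stress: syllable 4 → sa:.ro.spe.ˈpe.pe.bu:f.

4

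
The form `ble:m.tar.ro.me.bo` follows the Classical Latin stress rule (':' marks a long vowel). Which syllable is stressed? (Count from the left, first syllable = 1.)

3

Classical Latin: stress the penult if heavy (long vowel or closed), else the antepenult.
Weights: 3 ro L, 4 me L, 5 bo L.
The penult (syllable 4, me) is light, so stress falls on the antepenult (syllable 3, ro).
Stress on syllable 3: ble:m.tar.ˈro.me.bo.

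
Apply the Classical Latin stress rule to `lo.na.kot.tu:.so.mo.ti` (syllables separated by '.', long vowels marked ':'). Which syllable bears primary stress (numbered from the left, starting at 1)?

5

Classical Latin: stress the penult if heavy (long vowel or closed), else the antepenult.
Weights: 5 so L, 6 mo L, 7 ti L.
The penult (syllable 6, mo) is light, so stress falls on the antepenult (syllable 5, so).
Stress on syllable 5: lo.na.kot.tu:.ˈso.mo.ti.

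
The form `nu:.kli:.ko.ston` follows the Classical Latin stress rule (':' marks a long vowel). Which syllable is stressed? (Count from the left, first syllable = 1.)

2

Classical Latin: stress the penult if heavy (long vowel or closed), else the antepenult.
Weights: 2 kli: H, 3 ko L, 4 ston H.
The penult (syllable 3, ko) is light, so stress falls on the antepenult (syllable 2, kli:).
Stress on syllable 2: nu:.ˈkli:.ko.ston.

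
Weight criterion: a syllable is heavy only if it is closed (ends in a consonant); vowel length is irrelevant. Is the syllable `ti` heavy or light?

`ti`: short vowel, open (no coda). Open (no coda) → light.

light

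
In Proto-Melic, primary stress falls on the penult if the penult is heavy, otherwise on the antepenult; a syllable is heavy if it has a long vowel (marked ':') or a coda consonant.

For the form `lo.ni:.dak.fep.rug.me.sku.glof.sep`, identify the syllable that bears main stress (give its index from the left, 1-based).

Weights: 7 sku L, 8 glof H, 9 sep H.
The penult (syllable 8, glof) is heavy, so it takes stress.
Primary stress: syllable 8 → lo.ni:.dak.fep.rug.me.sku.ˈglof.sep.

8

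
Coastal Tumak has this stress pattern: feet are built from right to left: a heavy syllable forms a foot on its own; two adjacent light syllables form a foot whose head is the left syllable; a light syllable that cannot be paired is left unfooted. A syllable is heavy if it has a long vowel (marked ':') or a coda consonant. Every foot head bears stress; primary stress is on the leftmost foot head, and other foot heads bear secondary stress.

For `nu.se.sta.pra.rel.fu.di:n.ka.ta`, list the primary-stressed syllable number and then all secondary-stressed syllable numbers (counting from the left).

Weights: 1 nu L, 2 se L, 3 sta L, 4 pra L, 5 rel H, 6 fu L, 7 di:n H, 8 ka L, 9 ta L.
Parse right to left (heavy = foot alone; LL = one foot; stranded L unfooted): (ˈnu.se) (ˈsta.pra) (ˈrel) fu (ˈdi:n) (ˈka.ta).
Foot heads: 1, 3, 5, 7, 8.
Primary stress on the leftmost head = syllable 1.
Secondary stress on 3, 5, 7, 8: ˈnu.se.ˌsta.pra.ˌrel.fu.ˌdi:n.ˌka.ta.

primary 1, secondary 3, 5, 7, 8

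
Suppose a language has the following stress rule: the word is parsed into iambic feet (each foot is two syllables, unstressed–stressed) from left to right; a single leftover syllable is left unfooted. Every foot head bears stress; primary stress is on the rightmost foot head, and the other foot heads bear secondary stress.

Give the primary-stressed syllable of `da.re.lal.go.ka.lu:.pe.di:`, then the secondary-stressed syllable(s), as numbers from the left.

Parse left to right into iambic (σˈσ) feet: (da.ˈre) (lal.ˈgo) (ka.ˈlu:) (pe.ˈdi:).
Foot heads (stressed positions): 2, 4, 6, 8.
End Rule Rightmost: primary stress on the rightmost head = syllable 8.
Secondary stress on 2, 4, 6: da.ˌre.lal.ˌgo.ka.ˌlu:.pe.ˈdi:.

primary 8, secondary 2, 4, 6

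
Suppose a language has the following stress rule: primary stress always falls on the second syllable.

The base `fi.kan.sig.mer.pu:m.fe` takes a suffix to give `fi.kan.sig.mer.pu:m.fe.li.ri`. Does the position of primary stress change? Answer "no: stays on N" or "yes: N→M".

no: stays on 2

Base `fi.kan.sig.mer.pu:m.fe` (6 syllables):
  The word has 6 syllables; the second syllable is syllable 2 (kan).
  → primary stress on syllable 2.
Suffixed `fi.kan.sig.mer.pu:m.fe.li.ri` (8 syllables):
  The word has 8 syllables; the second syllable is syllable 2 (kan).
  → primary stress on syllable 2.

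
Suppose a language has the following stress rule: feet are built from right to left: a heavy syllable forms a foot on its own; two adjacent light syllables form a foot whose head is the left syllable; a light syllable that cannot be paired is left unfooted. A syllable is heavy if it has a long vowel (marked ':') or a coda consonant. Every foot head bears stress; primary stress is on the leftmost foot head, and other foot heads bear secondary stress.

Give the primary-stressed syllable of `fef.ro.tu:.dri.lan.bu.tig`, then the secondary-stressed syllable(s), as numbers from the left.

Weights: 1 fef H, 2 ro L, 3 tu: H, 4 dri L, 5 lan H, 6 bu L, 7 tig H.
Parse right to left (heavy = foot alone; LL = one foot; stranded L unfooted): (ˈfef) ro (ˈtu:) dri (ˈlan) bu (ˈtig).
Foot heads: 1, 3, 5, 7.
Primary stress on the leftmost head = syllable 1.
Secondary stress on 3, 5, 7: ˈfef.ro.ˌtu:.dri.ˌlan.bu.ˌtig.

primary 1, secondary 3, 5, 7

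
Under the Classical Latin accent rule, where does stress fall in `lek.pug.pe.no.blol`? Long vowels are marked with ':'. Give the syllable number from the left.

Classical Latin: stress the penult if heavy (long vowel or closed), else the antepenult.
Weights: 3 pe L, 4 no L, 5 blol H.
The penult (syllable 4, no) is light, so stress falls on the antepenult (syllable 3, pe).
Stress on syllable 3: lek.pug.ˈpe.no.blol.

3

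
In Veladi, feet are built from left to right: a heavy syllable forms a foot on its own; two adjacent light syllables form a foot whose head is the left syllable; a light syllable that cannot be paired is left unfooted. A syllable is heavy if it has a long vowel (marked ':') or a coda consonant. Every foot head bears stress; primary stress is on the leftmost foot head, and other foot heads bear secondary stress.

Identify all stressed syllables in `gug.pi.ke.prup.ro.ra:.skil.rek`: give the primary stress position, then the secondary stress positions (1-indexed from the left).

primary 1, secondary 2, 4, 6, 7, 8

Weights: 1 gug H, 2 pi L, 3 ke L, 4 prup H, 5 ro L, 6 ra: H, 7 skil H, 8 rek H.
Parse left to right (heavy = foot alone; LL = one foot; stranded L unfooted): (ˈgug) (ˈpi.ke) (ˈprup) ro (ˈra:) (ˈskil) (ˈrek).
Foot heads: 1, 2, 4, 6, 7, 8.
Primary stress on the leftmost head = syllable 1.
Secondary stress on 2, 4, 6, 7, 8: ˈgug.ˌpi.ke.ˌprup.ro.ˌra:.ˌskil.ˌrek.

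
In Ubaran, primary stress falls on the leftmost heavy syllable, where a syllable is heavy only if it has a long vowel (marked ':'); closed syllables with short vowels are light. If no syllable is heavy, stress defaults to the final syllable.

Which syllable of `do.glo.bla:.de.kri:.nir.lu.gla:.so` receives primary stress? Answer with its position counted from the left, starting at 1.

3

Weights: 1 do L, 2 glo L, 3 bla: H, 4 de L, 5 kri: H, 6 nir L, 7 lu L, 8 gla: H, 9 so L.
Heavy syllables in the domain: 3, 5, 8. The leftmost is syllable 3 (bla:).
Primary stress: syllable 3 → do.glo.ˈbla:.de.kri:.nir.lu.gla:.so.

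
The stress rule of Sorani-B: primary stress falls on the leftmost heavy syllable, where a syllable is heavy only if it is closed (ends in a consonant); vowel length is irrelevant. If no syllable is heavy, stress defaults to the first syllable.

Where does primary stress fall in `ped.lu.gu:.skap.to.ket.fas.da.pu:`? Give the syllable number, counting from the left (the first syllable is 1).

Weights: 1 ped H, 2 lu L, 3 gu: L, 4 skap H, 5 to L, 6 ket H, 7 fas H, 8 da L, 9 pu: L.
Heavy syllables in the domain: 1, 4, 6, 7. The leftmost is syllable 1 (ped).
Primary stress: syllable 1 → ˈped.lu.gu:.skap.to.ket.fas.da.pu:.

1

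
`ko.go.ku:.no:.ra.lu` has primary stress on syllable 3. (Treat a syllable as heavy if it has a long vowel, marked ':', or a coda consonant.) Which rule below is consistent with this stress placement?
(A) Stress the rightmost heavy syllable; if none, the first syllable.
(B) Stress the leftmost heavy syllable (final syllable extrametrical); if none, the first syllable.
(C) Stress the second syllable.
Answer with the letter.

B

Rule A → syllable 4 (observed: 3).
Rule B → syllable 3 ✓.
Rule C → syllable 2 (observed: 3).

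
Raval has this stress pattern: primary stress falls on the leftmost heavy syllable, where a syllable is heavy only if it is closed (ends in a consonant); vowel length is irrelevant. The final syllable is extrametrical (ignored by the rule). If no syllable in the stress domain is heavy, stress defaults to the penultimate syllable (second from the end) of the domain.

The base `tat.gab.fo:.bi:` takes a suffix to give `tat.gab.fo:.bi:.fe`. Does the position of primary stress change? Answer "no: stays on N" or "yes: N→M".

no: stays on 1

Base `tat.gab.fo:.bi:` (4 syllables):
  The final syllable (4, bi:) is extrametrical; the stress domain is syllables 1–3.
  Weights: 1 tat H, 2 gab H, 3 fo: L.
  Heavy syllables in the domain: 1, 2. The leftmost is syllable 1 (tat).
  → primary stress on syllable 1.
Suffixed `tat.gab.fo:.bi:.fe` (5 syllables):
  The final syllable (5, fe) is extrametrical; the stress domain is syllables 1–4.
  Weights: 1 tat H, 2 gab H, 3 fo: L, 4 bi: L.
  Heavy syllables in the domain: 1, 2. The leftmost is syllable 1 (tat).
  → primary stress on syllable 1.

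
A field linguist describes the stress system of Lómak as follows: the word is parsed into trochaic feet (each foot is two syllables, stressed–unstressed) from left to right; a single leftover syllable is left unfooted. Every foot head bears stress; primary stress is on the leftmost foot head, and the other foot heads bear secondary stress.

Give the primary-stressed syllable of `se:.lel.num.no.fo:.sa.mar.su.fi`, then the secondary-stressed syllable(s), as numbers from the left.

Parse left to right into trochaic (ˈσσ) feet: (ˈse:.lel) (ˈnum.no) (ˈfo:.sa) (ˈmar.su) fi. Syllable 9 is left unfooted.
Foot heads (stressed positions): 1, 3, 5, 7.
End Rule Leftmost: primary stress on the leftmost head = syllable 1.
Secondary stress on 3, 5, 7: ˈse:.lel.ˌnum.no.ˌfo:.sa.ˌmar.su.fi.

primary 1, secondary 3, 5, 7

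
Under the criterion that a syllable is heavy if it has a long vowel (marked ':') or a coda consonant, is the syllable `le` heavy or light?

light

`le`: short vowel, open (no coda). Short vowel, open → light.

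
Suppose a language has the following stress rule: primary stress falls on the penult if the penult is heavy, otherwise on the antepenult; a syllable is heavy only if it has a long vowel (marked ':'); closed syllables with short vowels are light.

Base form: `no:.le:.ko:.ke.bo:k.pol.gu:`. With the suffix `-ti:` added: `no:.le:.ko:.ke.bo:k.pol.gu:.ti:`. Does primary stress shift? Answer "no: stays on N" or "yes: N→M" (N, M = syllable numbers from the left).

Base `no:.le:.ko:.ke.bo:k.pol.gu:` (7 syllables):
  Weights: 5 bo:k H, 6 pol L, 7 gu: H.
  The penult (syllable 6, pol) is light, so stress falls on the antepenult (syllable 5, bo:k).
  → primary stress on syllable 5.
Suffixed `no:.le:.ko:.ke.bo:k.pol.gu:.ti:` (8 syllables):
  Weights: 6 pol L, 7 gu: H, 8 ti: H.
  The penult (syllable 7, gu:) is heavy, so it takes stress.
  → primary stress on syllable 7.

yes: 5→7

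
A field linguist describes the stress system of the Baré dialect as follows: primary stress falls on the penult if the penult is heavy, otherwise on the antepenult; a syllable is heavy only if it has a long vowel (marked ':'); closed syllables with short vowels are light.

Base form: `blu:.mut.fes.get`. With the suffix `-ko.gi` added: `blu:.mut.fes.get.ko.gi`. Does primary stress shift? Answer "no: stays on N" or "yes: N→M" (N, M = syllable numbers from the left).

yes: 2→4

Base `blu:.mut.fes.get` (4 syllables):
  Weights: 2 mut L, 3 fes L, 4 get L.
  The penult (syllable 3, fes) is light, so stress falls on the antepenult (syllable 2, mut).
  → primary stress on syllable 2.
Suffixed `blu:.mut.fes.get.ko.gi` (6 syllables):
  Weights: 4 get L, 5 ko L, 6 gi L.
  The penult (syllable 5, ko) is light, so stress falls on the antepenult (syllable 4, get).
  → primary stress on syllable 4.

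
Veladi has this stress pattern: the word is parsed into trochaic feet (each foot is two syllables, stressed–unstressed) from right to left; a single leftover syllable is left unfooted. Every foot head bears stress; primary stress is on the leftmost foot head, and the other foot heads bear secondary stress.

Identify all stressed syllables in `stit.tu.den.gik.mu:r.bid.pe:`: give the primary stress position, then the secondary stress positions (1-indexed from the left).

Parse right to left into trochaic (ˈσσ) feet: stit (ˈtu.den) (ˈgik.mu:r) (ˈbid.pe:). Syllable 1 is left unfooted.
Foot heads (stressed positions): 2, 4, 6.
End Rule Leftmost: primary stress on the leftmost head = syllable 2.
Secondary stress on 4, 6: stit.ˈtu.den.ˌgik.mu:r.ˌbid.pe:.

primary 2, secondary 4, 6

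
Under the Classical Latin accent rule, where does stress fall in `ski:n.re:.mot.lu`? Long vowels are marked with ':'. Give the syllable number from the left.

Classical Latin: stress the penult if heavy (long vowel or closed), else the antepenult.
Weights: 2 re: H, 3 mot H, 4 lu L.
The penult (syllable 3, mot) is heavy, so it takes stress.
Stress on syllable 3: ski:n.re:.ˈmot.lu.

3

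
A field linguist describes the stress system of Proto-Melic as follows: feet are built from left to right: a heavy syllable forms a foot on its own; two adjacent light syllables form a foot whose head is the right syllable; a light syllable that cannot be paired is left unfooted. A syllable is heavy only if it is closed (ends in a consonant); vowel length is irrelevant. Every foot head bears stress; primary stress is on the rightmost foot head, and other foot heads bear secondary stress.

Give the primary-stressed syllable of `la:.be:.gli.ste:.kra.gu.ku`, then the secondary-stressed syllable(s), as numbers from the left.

Weights: 1 la: L, 2 be: L, 3 gli L, 4 ste: L, 5 kra L, 6 gu L, 7 ku L.
Parse left to right (heavy = foot alone; LL = one foot; stranded L unfooted): (la:.ˈbe:) (gli.ˈste:) (kra.ˈgu) ku.
Foot heads: 2, 4, 6.
Primary stress on the rightmost head = syllable 6.
Secondary stress on 2, 4: la:.ˌbe:.gli.ˌste:.kra.ˈgu.ku.

primary 6, secondary 2, 4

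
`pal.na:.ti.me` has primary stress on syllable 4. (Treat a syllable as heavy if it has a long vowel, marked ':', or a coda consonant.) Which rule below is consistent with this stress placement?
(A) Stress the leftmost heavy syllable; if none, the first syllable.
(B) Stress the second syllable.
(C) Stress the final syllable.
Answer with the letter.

Rule A → syllable 1 (observed: 4).
Rule B → syllable 2 (observed: 4).
Rule C → syllable 4 ✓.

C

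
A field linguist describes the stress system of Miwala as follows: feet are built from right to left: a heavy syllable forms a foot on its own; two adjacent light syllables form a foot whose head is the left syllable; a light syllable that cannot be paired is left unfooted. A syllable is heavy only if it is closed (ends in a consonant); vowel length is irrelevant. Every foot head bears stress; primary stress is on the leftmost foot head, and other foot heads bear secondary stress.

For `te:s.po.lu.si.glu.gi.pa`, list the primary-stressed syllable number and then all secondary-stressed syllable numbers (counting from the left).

Weights: 1 te:s H, 2 po L, 3 lu L, 4 si L, 5 glu L, 6 gi L, 7 pa L.
Parse right to left (heavy = foot alone; LL = one foot; stranded L unfooted): (ˈte:s) (ˈpo.lu) (ˈsi.glu) (ˈgi.pa).
Foot heads: 1, 2, 4, 6.
Primary stress on the leftmost head = syllable 1.
Secondary stress on 2, 4, 6: ˈte:s.ˌpo.lu.ˌsi.glu.ˌgi.pa.

primary 1, secondary 2, 4, 6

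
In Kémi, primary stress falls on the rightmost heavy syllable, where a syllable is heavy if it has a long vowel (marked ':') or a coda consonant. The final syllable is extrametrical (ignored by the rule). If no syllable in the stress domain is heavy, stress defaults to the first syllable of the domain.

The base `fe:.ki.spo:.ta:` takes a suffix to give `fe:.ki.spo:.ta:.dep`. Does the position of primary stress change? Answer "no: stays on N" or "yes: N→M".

Base `fe:.ki.spo:.ta:` (4 syllables):
  The final syllable (4, ta:) is extrametrical; the stress domain is syllables 1–3.
  Weights: 1 fe: H, 2 ki L, 3 spo: H.
  Heavy syllables in the domain: 1, 3. The rightmost is syllable 3 (spo:).
  → primary stress on syllable 3.
Suffixed `fe:.ki.spo:.ta:.dep` (5 syllables):
  The final syllable (5, dep) is extrametrical; the stress domain is syllables 1–4.
  Weights: 1 fe: H, 2 ki L, 3 spo: H, 4 ta: H.
  Heavy syllables in the domain: 1, 3, 4. The rightmost is syllable 4 (ta:).
  → primary stress on syllable 4.

yes: 3→4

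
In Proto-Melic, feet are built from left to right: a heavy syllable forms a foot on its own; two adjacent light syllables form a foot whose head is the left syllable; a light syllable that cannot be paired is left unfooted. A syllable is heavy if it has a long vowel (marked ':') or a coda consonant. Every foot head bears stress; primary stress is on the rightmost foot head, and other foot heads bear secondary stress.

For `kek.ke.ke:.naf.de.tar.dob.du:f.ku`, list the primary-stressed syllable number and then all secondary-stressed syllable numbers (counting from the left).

Weights: 1 kek H, 2 ke L, 3 ke: H, 4 naf H, 5 de L, 6 tar H, 7 dob H, 8 du:f H, 9 ku L.
Parse left to right (heavy = foot alone; LL = one foot; stranded L unfooted): (ˈkek) ke (ˈke:) (ˈnaf) de (ˈtar) (ˈdob) (ˈdu:f) ku.
Foot heads: 1, 3, 4, 6, 7, 8.
Primary stress on the rightmost head = syllable 8.
Secondary stress on 1, 3, 4, 6, 7: ˌkek.ke.ˌke:.ˌnaf.de.ˌtar.ˌdob.ˈdu:f.ku.

primary 8, secondary 1, 3, 4, 6, 7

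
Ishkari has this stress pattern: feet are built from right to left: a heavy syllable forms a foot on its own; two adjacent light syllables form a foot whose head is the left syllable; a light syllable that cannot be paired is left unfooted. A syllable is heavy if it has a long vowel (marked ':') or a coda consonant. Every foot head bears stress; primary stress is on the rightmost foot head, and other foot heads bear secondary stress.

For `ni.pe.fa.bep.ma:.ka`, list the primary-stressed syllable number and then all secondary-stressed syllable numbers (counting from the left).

Weights: 1 ni L, 2 pe L, 3 fa L, 4 bep H, 5 ma: H, 6 ka L.
Parse right to left (heavy = foot alone; LL = one foot; stranded L unfooted): ni (ˈpe.fa) (ˈbep) (ˈma:) ka.
Foot heads: 2, 4, 5.
Primary stress on the rightmost head = syllable 5.
Secondary stress on 2, 4: ni.ˌpe.fa.ˌbep.ˈma:.ka.

primary 5, secondary 2, 4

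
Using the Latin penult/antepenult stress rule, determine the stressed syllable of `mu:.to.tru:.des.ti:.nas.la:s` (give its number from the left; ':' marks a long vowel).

6

Classical Latin: stress the penult if heavy (long vowel or closed), else the antepenult.
Weights: 5 ti: H, 6 nas H, 7 la:s H.
The penult (syllable 6, nas) is heavy, so it takes stress.
Stress on syllable 6: mu:.to.tru:.des.ti:.ˈnas.la:s.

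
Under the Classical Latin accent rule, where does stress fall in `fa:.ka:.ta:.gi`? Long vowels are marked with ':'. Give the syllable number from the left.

3

Classical Latin: stress the penult if heavy (long vowel or closed), else the antepenult.
Weights: 2 ka: H, 3 ta: H, 4 gi L.
The penult (syllable 3, ta:) is heavy, so it takes stress.
Stress on syllable 3: fa:.ka:.ˈta:.gi.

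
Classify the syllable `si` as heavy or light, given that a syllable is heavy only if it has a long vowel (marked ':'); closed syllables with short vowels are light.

light

`si`: short vowel, open (no coda). Short vowel → light.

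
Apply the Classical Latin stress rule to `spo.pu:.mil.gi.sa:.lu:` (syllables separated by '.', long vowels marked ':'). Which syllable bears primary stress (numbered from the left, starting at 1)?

Classical Latin: stress the penult if heavy (long vowel or closed), else the antepenult.
Weights: 4 gi L, 5 sa: H, 6 lu: H.
The penult (syllable 5, sa:) is heavy, so it takes stress.
Stress on syllable 5: spo.pu:.mil.gi.ˈsa:.lu:.

5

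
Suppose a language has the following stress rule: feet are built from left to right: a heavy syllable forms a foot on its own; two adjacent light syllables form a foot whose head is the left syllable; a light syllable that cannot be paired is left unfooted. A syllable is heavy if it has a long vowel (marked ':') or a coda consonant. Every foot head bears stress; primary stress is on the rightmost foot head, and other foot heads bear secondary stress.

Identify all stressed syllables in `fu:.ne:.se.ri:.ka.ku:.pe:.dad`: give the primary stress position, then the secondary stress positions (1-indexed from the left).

primary 8, secondary 1, 2, 4, 6, 7

Weights: 1 fu: H, 2 ne: H, 3 se L, 4 ri: H, 5 ka L, 6 ku: H, 7 pe: H, 8 dad H.
Parse left to right (heavy = foot alone; LL = one foot; stranded L unfooted): (ˈfu:) (ˈne:) se (ˈri:) ka (ˈku:) (ˈpe:) (ˈdad).
Foot heads: 1, 2, 4, 6, 7, 8.
Primary stress on the rightmost head = syllable 8.
Secondary stress on 1, 2, 4, 6, 7: ˌfu:.ˌne:.se.ˌri:.ka.ˌku:.ˌpe:.ˈdad.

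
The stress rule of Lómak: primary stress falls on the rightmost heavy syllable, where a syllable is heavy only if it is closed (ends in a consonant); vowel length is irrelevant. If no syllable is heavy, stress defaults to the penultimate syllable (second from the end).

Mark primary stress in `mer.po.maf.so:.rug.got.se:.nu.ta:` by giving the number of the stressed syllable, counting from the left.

Weights: 1 mer H, 2 po L, 3 maf H, 4 so: L, 5 rug H, 6 got H, 7 se: L, 8 nu L, 9 ta: L.
Heavy syllables in the domain: 1, 3, 5, 6. The rightmost is syllable 6 (got).
Primary stress: syllable 6 → mer.po.maf.so:.rug.ˈgot.se:.nu.ta:.

6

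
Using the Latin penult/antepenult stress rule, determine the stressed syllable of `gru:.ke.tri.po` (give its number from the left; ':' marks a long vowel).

2

Classical Latin: stress the penult if heavy (long vowel or closed), else the antepenult.
Weights: 2 ke L, 3 tri L, 4 po L.
The penult (syllable 3, tri) is light, so stress falls on the antepenult (syllable 2, ke).
Stress on syllable 2: gru:.ˈke.tri.po.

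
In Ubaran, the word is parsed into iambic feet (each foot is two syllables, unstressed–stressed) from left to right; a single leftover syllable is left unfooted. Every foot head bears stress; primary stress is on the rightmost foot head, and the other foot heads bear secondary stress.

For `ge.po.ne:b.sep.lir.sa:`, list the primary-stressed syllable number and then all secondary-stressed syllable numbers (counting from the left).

Parse left to right into iambic (σˈσ) feet: (ge.ˈpo) (ne:b.ˈsep) (lir.ˈsa:).
Foot heads (stressed positions): 2, 4, 6.
End Rule Rightmost: primary stress on the rightmost head = syllable 6.
Secondary stress on 2, 4: ge.ˌpo.ne:b.ˌsep.lir.ˈsa:.

primary 6, secondary 2, 4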